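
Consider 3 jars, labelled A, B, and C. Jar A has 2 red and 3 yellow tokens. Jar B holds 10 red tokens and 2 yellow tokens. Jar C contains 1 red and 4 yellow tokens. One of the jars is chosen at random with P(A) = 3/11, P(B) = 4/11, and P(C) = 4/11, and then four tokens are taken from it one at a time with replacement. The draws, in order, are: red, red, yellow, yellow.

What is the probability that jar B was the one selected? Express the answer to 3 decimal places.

Compute the likelihood of the observed sequence for each case: P(data | jar A) = (2/5)(2/5)(3/5)(3/5) = 0.0576; P(data | jar B) = (10/12)(10/12)(2/12)(2/12) = 0.01929; P(data | jar C) = (1/5)(1/5)(4/5)(4/5) = 0.0256.
Multiplying each by its prior: 3/11 · 0.0576 = 0.015709, 4/11 · 0.01929 = 0.0070146, 4/11 · 0.0256 = 0.0093091; with total 0.032033.
Therefore the posterior P(jar B | data) = (0.0070146) / (0.032033) = 0.21898.

0.219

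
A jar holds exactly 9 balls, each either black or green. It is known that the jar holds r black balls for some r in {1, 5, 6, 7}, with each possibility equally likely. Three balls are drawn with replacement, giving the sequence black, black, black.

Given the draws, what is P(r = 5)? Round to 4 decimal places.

0.1825

Compute the likelihood of the observed sequence for each case: P(data | r = 1) = (1/9)(1/9)(1/9) = 0.0013717; P(data | r = 5) = (5/9)(5/9)(5/9) = 0.17147; P(data | r = 6) = (6/9)(6/9)(6/9) = 0.2963; P(data | r = 7) = (7/9)(7/9)(7/9) = 0.47051.
Multiplying each by its prior: 1/4 · 0.0013717 = 0.00034294, 1/4 · 0.17147 = 0.042867, 1/4 · 0.2963 = 0.074074, 1/4 · 0.47051 = 0.11763; with total 0.23491.
Therefore the posterior P(r = 5 | data) = (0.042867) / (0.23491) = 0.18248.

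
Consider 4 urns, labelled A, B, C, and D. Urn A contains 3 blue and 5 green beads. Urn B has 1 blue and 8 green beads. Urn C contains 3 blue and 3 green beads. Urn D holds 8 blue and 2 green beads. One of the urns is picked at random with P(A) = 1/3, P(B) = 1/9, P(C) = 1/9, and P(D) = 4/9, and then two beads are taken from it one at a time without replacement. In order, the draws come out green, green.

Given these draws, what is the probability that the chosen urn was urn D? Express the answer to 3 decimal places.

0.042

For each hypothesis, P(data | H) works out to: P(data | urn A) = (5/8)(4/7) = 0.35714; P(data | urn B) = (8/9)(7/8) = 0.77778; P(data | urn C) = (3/6)(2/5) = 0.2; P(data | urn D) = (2/10)(1/9) = 0.022222.
Multiplying each by its prior: 1/3 · 0.35714 = 0.11905, 1/9 · 0.77778 = 0.08642, 1/9 · 0.2 = 0.022222, 4/9 · 0.022222 = 0.0098765; with total 0.23757.
Therefore the posterior P(urn D | data) = (0.0098765) / (0.23757) = 0.041574.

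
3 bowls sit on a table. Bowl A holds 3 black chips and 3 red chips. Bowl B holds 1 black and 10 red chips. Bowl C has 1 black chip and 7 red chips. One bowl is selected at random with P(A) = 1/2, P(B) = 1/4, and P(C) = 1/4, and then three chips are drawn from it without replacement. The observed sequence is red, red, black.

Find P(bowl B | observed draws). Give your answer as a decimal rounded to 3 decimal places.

Compute the likelihood of the observed sequence for each case: P(data | bowl A) = (3/6)(2/5)(3/4) = 0.15; P(data | bowl B) = (10/11)(9/10)(1/9) = 0.090909; P(data | bowl C) = (7/8)(6/7)(1/6) = 0.125.
Weighting by the prior gives 1/2 · 0.15 = 0.075, 1/4 · 0.090909 = 0.022727, 1/4 · 0.125 = 0.03125; with total 0.12898.
Hence P(bowl B | data) = (0.022727) / (0.12898) = 0.17621.

0.176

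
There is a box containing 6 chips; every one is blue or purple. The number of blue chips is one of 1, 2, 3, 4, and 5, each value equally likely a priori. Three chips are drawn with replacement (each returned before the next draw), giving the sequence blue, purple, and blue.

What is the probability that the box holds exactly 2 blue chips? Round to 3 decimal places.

Compute the likelihood of the observed sequence for each case: P(data | r = 1) = (1/6)(5/6)(1/6) = 5/216; P(data | r = 2) = (2/6)(4/6)(2/6) = 2/27; P(data | r = 3) = (3/6)(3/6)(3/6) = 1/8; P(data | r = 4) = (4/6)(2/6)(4/6) = 4/27; P(data | r = 5) = (5/6)(1/6)(5/6) = 25/216.
Multiplying each by its prior: 1/5 · 5/216 = 1/216, 1/5 · 2/27 = 2/135, 1/5 · 1/8 = 1/40, 1/5 · 4/27 = 4/135, 1/5 · 25/216 = 5/216; summing to 7/72.
Therefore the posterior P(r = 2 | data) = (2/135) / (7/72) = 16/105.

0.152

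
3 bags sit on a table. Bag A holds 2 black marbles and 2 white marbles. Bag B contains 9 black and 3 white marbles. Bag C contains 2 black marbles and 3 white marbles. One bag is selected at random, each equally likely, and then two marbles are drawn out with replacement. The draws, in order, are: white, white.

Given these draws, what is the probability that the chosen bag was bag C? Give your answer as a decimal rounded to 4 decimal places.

The likelihood of the observed sequence under each hypothesis: P(data | bag A) = (2/4)(2/4) = 0.25; P(data | bag B) = (3/12)(3/12) = 0.0625; P(data | bag C) = (3/5)(3/5) = 0.36.
The prior-weighted likelihoods are 1/3 · 0.25 = 0.083333, 1/3 · 0.0625 = 0.020833, 1/3 · 0.36 = 0.12; these sum to 0.22417.
Therefore the posterior P(bag C | data) = (0.12) / (0.22417) = 0.53532.

0.5353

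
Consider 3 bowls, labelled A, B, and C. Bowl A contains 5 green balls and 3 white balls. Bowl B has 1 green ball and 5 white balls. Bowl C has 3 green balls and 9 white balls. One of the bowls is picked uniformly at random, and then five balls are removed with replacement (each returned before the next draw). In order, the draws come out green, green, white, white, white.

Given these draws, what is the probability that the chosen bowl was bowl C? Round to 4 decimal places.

Compute the likelihood of the observed sequence for each case: P(data | bowl A) = (5/8)(5/8)(3/8)(3/8)(3/8) = 0.020599; P(data | bowl B) = (1/6)(1/6)(5/6)(5/6)(5/6) = 0.016075; P(data | bowl C) = (3/12)(3/12)(9/12)(9/12)(9/12) = 0.026367.
Weighting by the prior gives 1/3 · 0.020599 = 0.0068665, 1/3 · 0.016075 = 0.0053584, 1/3 · 0.026367 = 0.0087891; with total 0.021014.
Hence P(bowl C | data) = (0.0087891) / (0.021014) = 0.41825.

0.4183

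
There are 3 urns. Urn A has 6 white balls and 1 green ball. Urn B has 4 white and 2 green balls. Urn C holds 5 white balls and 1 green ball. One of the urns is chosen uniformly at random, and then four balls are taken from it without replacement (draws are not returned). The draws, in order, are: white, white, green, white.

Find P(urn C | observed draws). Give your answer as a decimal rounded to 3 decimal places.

0.376

Compute the likelihood of the observed sequence for each case: P(data | urn A) = (6/7)(5/6)(1/5)(4/4) = 1/7; P(data | urn B) = (4/6)(3/5)(2/4)(2/3) = 2/15; P(data | urn C) = (5/6)(4/5)(1/4)(3/3) = 1/6.
Weighting by the prior gives 1/3 · 1/7 = 1/21, 1/3 · 2/15 = 2/45, 1/3 · 1/6 = 1/18; with total 31/210.
By Bayes' rule, P(urn C | data) = (1/18) / (31/210) = 35/93.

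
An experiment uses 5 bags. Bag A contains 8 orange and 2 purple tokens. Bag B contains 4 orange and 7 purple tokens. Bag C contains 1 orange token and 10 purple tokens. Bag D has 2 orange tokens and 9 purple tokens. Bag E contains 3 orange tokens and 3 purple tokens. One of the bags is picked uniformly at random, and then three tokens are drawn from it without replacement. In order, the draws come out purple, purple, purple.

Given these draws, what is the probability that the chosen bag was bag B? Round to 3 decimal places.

0.142

Under each hypothesis, the probability of the observed sequence is: P(data | bag A) = (2/10)(1/9)(0/8) = 0; P(data | bag B) = (7/11)(6/10)(5/9) = 0.21212; P(data | bag C) = (10/11)(9/10)(8/9) = 0.72727; P(data | bag D) = (9/11)(8/10)(7/9) = 0.50909; P(data | bag E) = (3/6)(2/5)(1/4) = 0.05.
Weighting by the prior gives 1/5 · 0 = 0, 1/5 · 0.21212 = 0.042424, 1/5 · 0.72727 = 0.14545, 1/5 · 0.50909 = 0.10182, 1/5 · 0.05 = 0.01; these sum to 0.2997.
So P(bag B | data) = (0.042424) / (0.2997) = 0.14156.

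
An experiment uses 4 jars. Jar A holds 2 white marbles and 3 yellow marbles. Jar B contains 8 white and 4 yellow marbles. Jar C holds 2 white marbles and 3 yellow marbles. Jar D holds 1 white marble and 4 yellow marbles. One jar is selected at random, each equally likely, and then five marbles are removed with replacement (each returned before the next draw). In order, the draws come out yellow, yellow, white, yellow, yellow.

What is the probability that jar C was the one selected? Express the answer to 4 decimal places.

0.2675

Under each hypothesis, the probability of the observed sequence is: P(data | jar A) = (3/5)(3/5)(2/5)(3/5)(3/5) = 0.05184; P(data | jar B) = (4/12)(4/12)(8/12)(4/12)(4/12) = 0.0082305; P(data | jar C) = (3/5)(3/5)(2/5)(3/5)(3/5) = 0.05184; P(data | jar D) = (4/5)(4/5)(1/5)(4/5)(4/5) = 0.08192.
Weighting by the prior gives 1/4 · 0.05184 = 0.01296, 1/4 · 0.0082305 = 0.0020576, 1/4 · 0.05184 = 0.01296, 1/4 · 0.08192 = 0.02048; with total 0.048458.
Therefore the posterior P(jar C | data) = (0.01296) / (0.048458) = 0.26745.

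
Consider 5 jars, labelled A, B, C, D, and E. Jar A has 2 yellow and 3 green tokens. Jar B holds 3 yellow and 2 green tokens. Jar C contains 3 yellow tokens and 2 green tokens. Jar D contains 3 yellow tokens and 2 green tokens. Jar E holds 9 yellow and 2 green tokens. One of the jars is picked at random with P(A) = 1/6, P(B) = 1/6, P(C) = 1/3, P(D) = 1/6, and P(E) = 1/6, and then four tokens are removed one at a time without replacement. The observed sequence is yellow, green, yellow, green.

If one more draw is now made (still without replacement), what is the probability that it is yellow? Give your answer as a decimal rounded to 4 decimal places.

0.8070

Under each hypothesis, the probability of the observed sequence is: P(data | jar A) = (2/5)(3/4)(1/3)(2/2) = 1/10; P(data | jar B) = (3/5)(2/4)(2/3)(1/2) = 1/10; P(data | jar C) = (3/5)(2/4)(2/3)(1/2) = 1/10; P(data | jar D) = (3/5)(2/4)(2/3)(1/2) = 1/10; P(data | jar E) = (9/11)(2/10)(8/9)(1/8) = 1/55.
Weighting by the prior gives 1/6 · 1/10 = 1/60, 1/6 · 1/10 = 1/60, 1/3 · 1/10 = 1/30, 1/6 · 1/10 = 1/60, 1/6 · 1/55 = 1/330; summing to 19/220.
Normalising, the posterior is P(jar A | data) = 11/57, P(jar B | data) = 11/57, P(jar C | data) = 22/57, P(jar D | data) = 11/57, P(jar E | data) = 2/57.
So P(yellow next | data) = Σ P(yellow next | H) P(H | data) = (0)(11/57) + (1)(11/57) + (1)(22/57) + (1)(11/57) + (1)(2/57) = 46/57.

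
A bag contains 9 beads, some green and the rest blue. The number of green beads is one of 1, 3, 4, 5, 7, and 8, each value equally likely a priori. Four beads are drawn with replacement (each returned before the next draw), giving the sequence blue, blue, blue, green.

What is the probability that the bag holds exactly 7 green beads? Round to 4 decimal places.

0.0274

Under each hypothesis, the probability of the observed sequence is: P(data | r = 1) = (8/9)(8/9)(8/9)(1/9) = 0.078037; P(data | r = 3) = (6/9)(6/9)(6/9)(3/9) = 0.098765; P(data | r = 4) = (5/9)(5/9)(5/9)(4/9) = 0.076208; P(data | r = 5) = (4/9)(4/9)(4/9)(5/9) = 0.048773; P(data | r = 7) = (2/9)(2/9)(2/9)(7/9) = 0.0085353; P(data | r = 8) = (1/9)(1/9)(1/9)(8/9) = 0.0012193.
Multiplying each by its prior: 1/6 · 0.078037 = 0.013006, 1/6 · 0.098765 = 0.016461, 1/6 · 0.076208 = 0.012701, 1/6 · 0.048773 = 0.0081288, 1/6 · 0.0085353 = 0.0014225, 1/6 · 0.0012193 = 0.00020322; these sum to 0.051923.
Therefore the posterior P(r = 7 | data) = (0.0014225) / (0.051923) = 0.027397.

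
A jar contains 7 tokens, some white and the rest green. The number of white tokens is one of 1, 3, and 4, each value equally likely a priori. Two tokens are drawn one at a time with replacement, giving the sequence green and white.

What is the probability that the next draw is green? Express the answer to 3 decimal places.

Compute the likelihood of the observed sequence for each case: P(data | r = 1) = (6/7)(1/7) = 6/49; P(data | r = 3) = (4/7)(3/7) = 12/49; P(data | r = 4) = (3/7)(4/7) = 12/49.
Multiplying each by its prior: 1/3 · 6/49 = 2/49, 1/3 · 12/49 = 4/49, 1/3 · 12/49 = 4/49; summing to 10/49.
Dividing through by the total gives posterior P(r = 1 | data) = 1/5, P(r = 3 | data) = 2/5, P(r = 4 | data) = 2/5.
The predictive probability is P(green next | data) = (6/7)(1/5) + (4/7)(2/5) + (3/7)(2/5) = 4/7.

0.571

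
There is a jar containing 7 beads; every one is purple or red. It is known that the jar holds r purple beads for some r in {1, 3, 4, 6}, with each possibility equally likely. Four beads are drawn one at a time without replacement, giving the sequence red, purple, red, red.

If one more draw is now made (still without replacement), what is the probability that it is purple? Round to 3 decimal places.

0.333

For each hypothesis, P(data | H) works out to: P(data | r = 1) = (6/7)(1/6)(5/5)(4/4) = 1/7; P(data | r = 3) = (4/7)(3/6)(3/5)(2/4) = 3/35; P(data | r = 4) = (3/7)(4/6)(2/5)(1/4) = 1/35; P(data | r = 6) = (1/7)(6/6)(0/5) = 0.
Weighting by the prior gives 1/4 · 1/7 = 1/28, 1/4 · 3/35 = 3/140, 1/4 · 1/35 = 1/140, 1/4 · 0 = 0; with total 9/140.
Normalising, the posterior is P(r = 1 | data) = 5/9, P(r = 3 | data) = 1/3, P(r = 4 | data) = 1/9, P(r = 6 | data) = 0.
Averaging over the posterior, P(purple next | data) = (0)(5/9) + (2/3)(1/3) + (1)(1/9) = 1/3.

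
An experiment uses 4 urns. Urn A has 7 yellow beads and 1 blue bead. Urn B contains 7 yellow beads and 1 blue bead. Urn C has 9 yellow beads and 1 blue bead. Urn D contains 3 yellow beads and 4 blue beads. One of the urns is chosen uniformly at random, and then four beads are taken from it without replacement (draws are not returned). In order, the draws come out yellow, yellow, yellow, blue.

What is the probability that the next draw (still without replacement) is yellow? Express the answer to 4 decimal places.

Under each hypothesis, the probability of the observed sequence is: P(data | urn A) = (7/8)(6/7)(5/6)(1/5) = 1/8; P(data | urn B) = (7/8)(6/7)(5/6)(1/5) = 1/8; P(data | urn C) = (9/10)(8/9)(7/8)(1/7) = 1/10; P(data | urn D) = (3/7)(2/6)(1/5)(4/4) = 1/35.
Weighting by the prior gives 1/4 · 1/8 = 1/32, 1/4 · 1/8 = 1/32, 1/4 · 1/10 = 1/40, 1/4 · 1/35 = 1/140; with total 53/560.
The posterior is then P(urn A | data) = 35/106, P(urn B | data) = 35/106, P(urn C | data) = 14/53, P(urn D | data) = 4/53.
So P(yellow next | data) = Σ P(yellow next | H) P(H | data) = (1)(35/106) + (1)(35/106) + (1)(14/53) + (0)(4/53) = 49/53.

0.9245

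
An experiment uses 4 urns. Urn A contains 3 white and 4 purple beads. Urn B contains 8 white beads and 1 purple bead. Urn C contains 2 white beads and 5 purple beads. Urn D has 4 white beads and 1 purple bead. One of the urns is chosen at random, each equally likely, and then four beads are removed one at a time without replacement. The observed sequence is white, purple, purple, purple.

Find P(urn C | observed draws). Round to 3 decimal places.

0.625

Under each hypothesis, the probability of the observed sequence is: P(data | urn A) = (3/7)(4/6)(3/5)(2/4) = 3/35; P(data | urn B) = (8/9)(1/8)(0/7) = 0; P(data | urn C) = (2/7)(5/6)(4/5)(3/4) = 1/7; P(data | urn D) = (4/5)(1/4)(0/3) = 0.
Multiplying each by its prior: 1/4 · 3/35 = 3/140, 1/4 · 0 = 0, 1/4 · 1/7 = 1/28, 1/4 · 0 = 0; these sum to 2/35.
So P(urn C | data) = (1/28) / (2/35) = 5/8.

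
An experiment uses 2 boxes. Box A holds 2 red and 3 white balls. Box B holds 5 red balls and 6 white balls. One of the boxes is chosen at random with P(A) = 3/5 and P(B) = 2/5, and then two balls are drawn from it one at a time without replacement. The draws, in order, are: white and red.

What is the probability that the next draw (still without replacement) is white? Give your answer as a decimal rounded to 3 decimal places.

For each hypothesis, P(data | H) works out to: P(data | box A) = (3/5)(2/4) = 3/10; P(data | box B) = (6/11)(5/10) = 3/11.
Weighting by the prior gives 3/5 · 3/10 = 9/50, 2/5 · 3/11 = 6/55; summing to 159/550.
Dividing through by the total gives posterior P(box A | data) = 33/53, P(box B | data) = 20/53.
Averaging over the posterior, P(white next | data) = (2/3)(33/53) + (5/9)(20/53) = 298/477.

0.625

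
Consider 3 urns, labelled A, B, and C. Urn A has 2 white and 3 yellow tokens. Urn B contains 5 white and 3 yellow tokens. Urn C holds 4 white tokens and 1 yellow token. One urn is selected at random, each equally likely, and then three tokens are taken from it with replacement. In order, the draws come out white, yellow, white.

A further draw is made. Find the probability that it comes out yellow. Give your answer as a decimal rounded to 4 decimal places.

Compute the likelihood of the observed sequence for each case: P(data | urn A) = (2/5)(3/5)(2/5) = 0.096; P(data | urn B) = (5/8)(3/8)(5/8) = 0.14648; P(data | urn C) = (4/5)(1/5)(4/5) = 0.128.
The prior-weighted likelihoods are 1/3 · 0.096 = 0.032, 1/3 · 0.14648 = 0.048828, 1/3 · 0.128 = 0.042667; these sum to 0.12349.
Normalising, the posterior is P(urn A | data) = 0.25912, P(urn B | data) = 0.39539, P(urn C | data) = 0.34549.
The predictive probability is P(yellow next | data) = (3/5)(0.25912) + (3/8)(0.39539) + (1/5)(0.34549) = 0.37284.

0.3728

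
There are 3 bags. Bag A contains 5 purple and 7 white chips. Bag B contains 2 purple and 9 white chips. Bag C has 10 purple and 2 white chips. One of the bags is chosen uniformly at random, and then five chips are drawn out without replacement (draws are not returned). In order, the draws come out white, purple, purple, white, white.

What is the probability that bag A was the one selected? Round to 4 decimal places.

0.7085

The likelihood of the observed sequence under each hypothesis: P(data | bag A) = (7/12)(5/11)(4/10)(6/9)(5/8) = 0.044192; P(data | bag B) = (9/11)(2/10)(1/9)(8/8)(7/7) = 0.018182; P(data | bag C) = (2/12)(10/11)(9/10)(1/9)(0/8) = 0.
Multiplying each by its prior: 1/3 · 0.044192 = 0.014731, 1/3 · 0.018182 = 0.0060606, 1/3 · 0 = 0; these sum to 0.020791.
Therefore the posterior P(bag A | data) = (0.014731) / (0.020791) = 0.7085.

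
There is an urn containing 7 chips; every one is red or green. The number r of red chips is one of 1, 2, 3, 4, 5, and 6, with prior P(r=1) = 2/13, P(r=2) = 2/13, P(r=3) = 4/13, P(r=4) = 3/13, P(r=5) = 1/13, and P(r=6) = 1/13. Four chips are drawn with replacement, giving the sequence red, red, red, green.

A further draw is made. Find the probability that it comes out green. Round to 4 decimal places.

0.4236

The likelihood of the observed sequence under each hypothesis: P(data | r = 1) = (1/7)(1/7)(1/7)(6/7) = 0.002499; P(data | r = 2) = (2/7)(2/7)(2/7)(5/7) = 0.01666; P(data | r = 3) = (3/7)(3/7)(3/7)(4/7) = 0.044981; P(data | r = 4) = (4/7)(4/7)(4/7)(3/7) = 0.079967; P(data | r = 5) = (5/7)(5/7)(5/7)(2/7) = 0.10412; P(data | r = 6) = (6/7)(6/7)(6/7)(1/7) = 0.089963.
Multiplying each by its prior: 2/13 · 0.002499 = 0.00038446, 2/13 · 0.01666 = 0.002563, 4/13 · 0.044981 = 0.01384, 3/13 · 0.079967 = 0.018454, 1/13 · 0.10412 = 0.0080095, 1/13 · 0.089963 = 0.0069202; summing to 0.050171.
Dividing through by the total gives posterior P(r = 1 | data) = 0.0076628, P(r = 2 | data) = 0.051086, P(r = 3 | data) = 0.27586, P(r = 4 | data) = 0.36782, P(r = 5 | data) = 0.15964, P(r = 6 | data) = 0.13793.
So P(green next | data) = Σ P(green next | H) P(H | data) = (6/7)(0.0076628) + (5/7)(0.051086) + (4/7)(0.27586) + (3/7)(0.36782) + (2/7)(0.15964) + (1/7)(0.13793) = 0.42365.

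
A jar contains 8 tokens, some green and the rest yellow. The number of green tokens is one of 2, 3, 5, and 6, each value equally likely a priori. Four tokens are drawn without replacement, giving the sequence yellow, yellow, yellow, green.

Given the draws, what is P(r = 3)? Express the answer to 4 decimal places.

Under each hypothesis, the probability of the observed sequence is: P(data | r = 2) = (6/8)(5/7)(4/6)(2/5) = 1/7; P(data | r = 3) = (5/8)(4/7)(3/6)(3/5) = 3/28; P(data | r = 5) = (3/8)(2/7)(1/6)(5/5) = 1/56; P(data | r = 6) = (2/8)(1/7)(0/6) = 0.
Multiplying each by its prior: 1/4 · 1/7 = 1/28, 1/4 · 3/28 = 3/112, 1/4 · 1/56 = 1/224, 1/4 · 0 = 0; with total 15/224.
By Bayes' rule, P(r = 3 | data) = (3/112) / (15/224) = 2/5.

0.4000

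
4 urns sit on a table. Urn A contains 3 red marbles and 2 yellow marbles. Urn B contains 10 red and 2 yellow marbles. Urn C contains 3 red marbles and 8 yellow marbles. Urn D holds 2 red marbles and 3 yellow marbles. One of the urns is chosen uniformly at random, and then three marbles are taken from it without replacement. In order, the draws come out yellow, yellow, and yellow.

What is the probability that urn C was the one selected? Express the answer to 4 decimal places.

The likelihood of the observed sequence under each hypothesis: P(data | urn A) = (2/5)(1/4)(0/3) = 0; P(data | urn B) = (2/12)(1/11)(0/10) = 0; P(data | urn C) = (8/11)(7/10)(6/9) = 56/165; P(data | urn D) = (3/5)(2/4)(1/3) = 1/10.
The prior-weighted likelihoods are 1/4 · 0 = 0, 1/4 · 0 = 0, 1/4 · 56/165 = 14/165, 1/4 · 1/10 = 1/40; summing to 29/264.
Hence P(urn C | data) = (14/165) / (29/264) = 112/145.

0.7724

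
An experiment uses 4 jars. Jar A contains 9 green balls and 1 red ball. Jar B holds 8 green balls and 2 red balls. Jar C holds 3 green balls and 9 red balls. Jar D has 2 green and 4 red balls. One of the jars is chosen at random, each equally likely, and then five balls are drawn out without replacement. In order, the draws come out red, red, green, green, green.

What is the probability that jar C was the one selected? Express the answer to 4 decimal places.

0.1698

The likelihood of the observed sequence under each hypothesis: P(data | jar A) = (1/10)(0/9) = 0; P(data | jar B) = (2/10)(1/9)(8/8)(7/7)(6/6) = 0.022222; P(data | jar C) = (9/12)(8/11)(3/10)(2/9)(1/8) = 0.0045455; P(data | jar D) = (4/6)(3/5)(2/4)(1/3)(0/2) = 0.
Multiplying each by its prior: 1/4 · 0 = 0, 1/4 · 0.022222 = 0.0055556, 1/4 · 0.0045455 = 0.0011364, 1/4 · 0 = 0; with total 0.0066919.
Therefore the posterior P(jar C | data) = (0.0011364) / (0.0066919) = 0.16981.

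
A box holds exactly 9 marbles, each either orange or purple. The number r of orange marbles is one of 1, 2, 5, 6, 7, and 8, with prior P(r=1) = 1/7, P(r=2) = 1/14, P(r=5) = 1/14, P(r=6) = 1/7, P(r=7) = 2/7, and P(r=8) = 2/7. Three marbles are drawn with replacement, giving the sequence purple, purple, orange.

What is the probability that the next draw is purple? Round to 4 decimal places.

0.5197

Under each hypothesis, the probability of the observed sequence is: P(data | r = 1) = (8/9)(8/9)(1/9) = 0.087791; P(data | r = 2) = (7/9)(7/9)(2/9) = 0.13443; P(data | r = 5) = (4/9)(4/9)(5/9) = 0.10974; P(data | r = 6) = (3/9)(3/9)(6/9) = 0.074074; P(data | r = 7) = (2/9)(2/9)(7/9) = 0.038409; P(data | r = 8) = (1/9)(1/9)(8/9) = 0.010974.
Multiplying each by its prior: 1/7 · 0.087791 = 0.012542, 1/14 · 0.13443 = 0.0096022, 1/14 · 0.10974 = 0.0078385, 1/7 · 0.074074 = 0.010582, 2/7 · 0.038409 = 0.010974, 2/7 · 0.010974 = 0.0031354; with total 0.054674.
Dividing through by the total gives posterior P(r = 1 | data) = 0.22939, P(r = 2 | data) = 0.17563, P(r = 5 | data) = 0.14337, P(r = 6 | data) = 0.19355, P(r = 7 | data) = 0.20072, P(r = 8 | data) = 0.057348.
Averaging over the posterior, P(purple next | data) = (8/9)(0.22939) + (7/9)(0.17563) + (4/9)(0.14337) + (1/3)(0.19355) + (2/9)(0.20072) + (1/9)(0.057348) = 0.51971.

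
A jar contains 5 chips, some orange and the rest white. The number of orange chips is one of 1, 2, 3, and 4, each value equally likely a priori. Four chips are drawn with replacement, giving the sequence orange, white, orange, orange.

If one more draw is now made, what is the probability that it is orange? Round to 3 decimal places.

Compute the likelihood of the observed sequence for each case: P(data | r = 1) = (1/5)(4/5)(1/5)(1/5) = 0.0064; P(data | r = 2) = (2/5)(3/5)(2/5)(2/5) = 0.0384; P(data | r = 3) = (3/5)(2/5)(3/5)(3/5) = 0.0864; P(data | r = 4) = (4/5)(1/5)(4/5)(4/5) = 0.1024.
Multiplying each by its prior: 1/4 · 0.0064 = 0.0016, 1/4 · 0.0384 = 0.0096, 1/4 · 0.0864 = 0.0216, 1/4 · 0.1024 = 0.0256; these sum to 0.0584.
Normalising, the posterior is P(r = 1 | data) = 0.027397, P(r = 2 | data) = 0.16438, P(r = 3 | data) = 0.36986, P(r = 4 | data) = 0.43836.
Averaging over the posterior, P(orange next | data) = (1/5)(0.027397) + (2/5)(0.16438) + (3/5)(0.36986) + (4/5)(0.43836) = 0.64384.

0.644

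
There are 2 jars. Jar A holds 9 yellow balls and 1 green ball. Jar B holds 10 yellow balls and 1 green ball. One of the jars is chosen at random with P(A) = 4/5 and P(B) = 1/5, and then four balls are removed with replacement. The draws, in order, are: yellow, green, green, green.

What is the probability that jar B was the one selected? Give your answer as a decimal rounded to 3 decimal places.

0.159

For each hypothesis, P(data | H) works out to: P(data | jar A) = (9/10)(1/10)(1/10)(1/10) = 0.0009; P(data | jar B) = (10/11)(1/11)(1/11)(1/11) = 0.00068301.
Multiplying each by its prior: 4/5 · 0.0009 = 0.00072, 1/5 · 0.00068301 = 0.0001366; with total 0.0008566.
Therefore the posterior P(jar B | data) = (0.0001366) / (0.0008566) = 0.15947.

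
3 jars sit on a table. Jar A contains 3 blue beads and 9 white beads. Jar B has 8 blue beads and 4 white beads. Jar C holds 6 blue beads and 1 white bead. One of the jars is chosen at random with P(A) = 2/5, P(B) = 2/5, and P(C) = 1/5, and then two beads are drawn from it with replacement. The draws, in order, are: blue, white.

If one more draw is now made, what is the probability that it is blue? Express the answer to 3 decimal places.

0.526

Under each hypothesis, the probability of the observed sequence is: P(data | jar A) = (3/12)(9/12) = 0.1875; P(data | jar B) = (8/12)(4/12) = 0.22222; P(data | jar C) = (6/7)(1/7) = 0.12245.
Weighting by the prior gives 2/5 · 0.1875 = 0.075, 2/5 · 0.22222 = 0.088889, 1/5 · 0.12245 = 0.02449; these sum to 0.18838.
Dividing through by the total gives posterior P(jar A | data) = 0.39813, P(jar B | data) = 0.47186, P(jar C | data) = 0.13.
So P(blue next | data) = Σ P(blue next | H) P(H | data) = (1/4)(0.39813) + (2/3)(0.47186) + (6/7)(0.13) = 0.52554.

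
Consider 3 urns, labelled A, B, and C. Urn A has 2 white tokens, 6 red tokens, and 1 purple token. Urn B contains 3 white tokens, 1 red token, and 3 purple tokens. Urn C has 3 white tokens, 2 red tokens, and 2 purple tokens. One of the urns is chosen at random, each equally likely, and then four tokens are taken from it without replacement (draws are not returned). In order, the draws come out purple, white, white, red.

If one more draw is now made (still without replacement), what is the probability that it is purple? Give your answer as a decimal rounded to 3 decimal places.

The likelihood of the observed sequence under each hypothesis: P(data | urn A) = (1/9)(2/8)(1/7)(6/6) = 1/252; P(data | urn B) = (3/7)(3/6)(2/5)(1/4) = 3/140; P(data | urn C) = (2/7)(3/6)(2/5)(2/4) = 1/35.
The prior-weighted likelihoods are 1/3 · 1/252 = 1/756, 1/3 · 3/140 = 1/140, 1/3 · 1/35 = 1/105; summing to 17/945.
Normalising, the posterior is P(urn A | data) = 5/68, P(urn B | data) = 27/68, P(urn C | data) = 9/17.
So P(purple next | data) = Σ P(purple next | H) P(H | data) = (0)(5/68) + (2/3)(27/68) + (1/3)(9/17) = 15/34.

0.441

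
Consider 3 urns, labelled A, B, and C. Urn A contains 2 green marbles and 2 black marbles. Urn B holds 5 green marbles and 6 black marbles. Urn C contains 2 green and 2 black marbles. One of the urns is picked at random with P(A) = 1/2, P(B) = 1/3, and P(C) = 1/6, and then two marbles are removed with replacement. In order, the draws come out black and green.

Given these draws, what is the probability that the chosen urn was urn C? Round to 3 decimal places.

For each hypothesis, P(data | H) works out to: P(data | urn A) = (2/4)(2/4) = 1/4; P(data | urn B) = (6/11)(5/11) = 30/121; P(data | urn C) = (2/4)(2/4) = 1/4.
The prior-weighted likelihoods are 1/2 · 1/4 = 1/8, 1/3 · 30/121 = 10/121, 1/6 · 1/4 = 1/24; summing to 181/726.
By Bayes' rule, P(urn C | data) = (1/24) / (181/726) = 121/724.

0.167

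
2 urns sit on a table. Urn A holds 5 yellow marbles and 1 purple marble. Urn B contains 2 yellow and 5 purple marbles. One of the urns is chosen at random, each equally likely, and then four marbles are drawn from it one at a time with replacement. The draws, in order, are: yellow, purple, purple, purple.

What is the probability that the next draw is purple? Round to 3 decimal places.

For each hypothesis, P(data | H) works out to: P(data | urn A) = (5/6)(1/6)(1/6)(1/6) = 0.003858; P(data | urn B) = (2/7)(5/7)(5/7)(5/7) = 0.10412.
The prior-weighted likelihoods are 1/2 · 0.003858 = 0.001929, 1/2 · 0.10412 = 0.052062; summing to 0.053991.
The posterior is then P(urn A | data) = 0.035729, P(urn B | data) = 0.96427.
Averaging over the posterior, P(purple next | data) = (1/6)(0.035729) + (5/7)(0.96427) = 0.69472.

0.695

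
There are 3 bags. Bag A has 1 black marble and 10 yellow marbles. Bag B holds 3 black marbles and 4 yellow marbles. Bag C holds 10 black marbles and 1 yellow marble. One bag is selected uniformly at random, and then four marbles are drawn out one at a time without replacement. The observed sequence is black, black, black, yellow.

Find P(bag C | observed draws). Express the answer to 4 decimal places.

0.7609

Under each hypothesis, the probability of the observed sequence is: P(data | bag A) = (1/11)(0/10) = 0; P(data | bag B) = (3/7)(2/6)(1/5)(4/4) = 0.028571; P(data | bag C) = (10/11)(9/10)(8/9)(1/8) = 0.090909.
The prior-weighted likelihoods are 1/3 · 0 = 0, 1/3 · 0.028571 = 0.0095238, 1/3 · 0.090909 = 0.030303; these sum to 0.039827.
So P(bag C | data) = (0.030303) / (0.039827) = 0.76087.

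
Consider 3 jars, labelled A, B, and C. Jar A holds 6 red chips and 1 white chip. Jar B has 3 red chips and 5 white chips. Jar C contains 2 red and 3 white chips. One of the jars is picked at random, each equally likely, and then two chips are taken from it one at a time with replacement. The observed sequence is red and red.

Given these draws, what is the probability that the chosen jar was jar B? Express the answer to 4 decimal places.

Compute the likelihood of the observed sequence for each case: P(data | jar A) = (6/7)(6/7) = 0.73469; P(data | jar B) = (3/8)(3/8) = 0.14062; P(data | jar C) = (2/5)(2/5) = 0.16.
Multiplying each by its prior: 1/3 · 0.73469 = 0.2449, 1/3 · 0.14062 = 0.046875, 1/3 · 0.16 = 0.053333; summing to 0.34511.
By Bayes' rule, P(jar B | data) = (0.046875) / (0.34511) = 0.13583.

0.1358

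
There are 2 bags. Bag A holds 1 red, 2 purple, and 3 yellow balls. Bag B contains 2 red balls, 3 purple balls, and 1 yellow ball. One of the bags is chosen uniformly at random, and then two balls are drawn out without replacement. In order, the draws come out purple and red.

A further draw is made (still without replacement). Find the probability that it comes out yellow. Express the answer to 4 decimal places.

Under each hypothesis, the probability of the observed sequence is: P(data | bag A) = (2/6)(1/5) = 1/15; P(data | bag B) = (3/6)(2/5) = 1/5.
Weighting by the prior gives 1/2 · 1/15 = 1/30, 1/2 · 1/5 = 1/10; summing to 2/15.
Dividing through by the total gives posterior P(bag A | data) = 1/4, P(bag B | data) = 3/4.
Averaging over the posterior, P(yellow next | data) = (3/4)(1/4) + (1/4)(3/4) = 3/8.

0.3750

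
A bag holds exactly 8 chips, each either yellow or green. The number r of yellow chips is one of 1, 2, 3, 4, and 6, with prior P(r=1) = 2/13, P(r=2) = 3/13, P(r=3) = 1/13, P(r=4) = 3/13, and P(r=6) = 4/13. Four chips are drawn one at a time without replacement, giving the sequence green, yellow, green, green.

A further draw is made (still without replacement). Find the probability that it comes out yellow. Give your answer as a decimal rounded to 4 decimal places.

Under each hypothesis, the probability of the observed sequence is: P(data | r = 1) = (7/8)(1/7)(6/6)(5/5) = 1/8; P(data | r = 2) = (6/8)(2/7)(5/6)(4/5) = 1/7; P(data | r = 3) = (5/8)(3/7)(4/6)(3/5) = 3/28; P(data | r = 4) = (4/8)(4/7)(3/6)(2/5) = 2/35; P(data | r = 6) = (2/8)(6/7)(1/6)(0/5) = 0.
Multiplying each by its prior: 2/13 · 1/8 = 1/52, 3/13 · 1/7 = 3/91, 1/13 · 3/28 = 3/364, 3/13 · 2/35 = 6/455, 4/13 · 0 = 0; summing to 67/910.
Normalising, the posterior is P(r = 1 | data) = 35/134, P(r = 2 | data) = 30/67, P(r = 3 | data) = 15/134, P(r = 4 | data) = 12/67, P(r = 6 | data) = 0.
So P(yellow next | data) = Σ P(yellow next | H) P(H | data) = (0)(35/134) + (1/4)(30/67) + (1/2)(15/134) + (3/4)(12/67) = 81/268.

0.3022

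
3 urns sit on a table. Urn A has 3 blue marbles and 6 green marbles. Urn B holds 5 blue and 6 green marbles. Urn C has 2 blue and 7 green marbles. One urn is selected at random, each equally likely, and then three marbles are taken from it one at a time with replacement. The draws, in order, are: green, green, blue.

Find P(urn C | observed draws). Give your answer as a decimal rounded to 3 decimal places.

0.322

For each hypothesis, P(data | H) works out to: P(data | urn A) = (6/9)(6/9)(3/9) = 0.14815; P(data | urn B) = (6/11)(6/11)(5/11) = 0.13524; P(data | urn C) = (7/9)(7/9)(2/9) = 0.13443.
Multiplying each by its prior: 1/3 · 0.14815 = 0.049383, 1/3 · 0.13524 = 0.045079, 1/3 · 0.13443 = 0.04481; these sum to 0.13927.
By Bayes' rule, P(urn C | data) = (0.04481) / (0.13927) = 0.32175.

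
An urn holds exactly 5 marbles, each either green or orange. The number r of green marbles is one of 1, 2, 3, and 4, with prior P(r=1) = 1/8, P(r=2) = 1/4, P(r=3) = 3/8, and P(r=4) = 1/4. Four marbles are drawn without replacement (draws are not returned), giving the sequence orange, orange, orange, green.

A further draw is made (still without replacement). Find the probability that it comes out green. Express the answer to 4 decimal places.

For each hypothesis, P(data | H) works out to: P(data | r = 1) = (4/5)(3/4)(2/3)(1/2) = 1/5; P(data | r = 2) = (3/5)(2/4)(1/3)(2/2) = 1/10; P(data | r = 3) = (2/5)(1/4)(0/3) = 0; P(data | r = 4) = (1/5)(0/4) = 0.
The prior-weighted likelihoods are 1/8 · 1/5 = 1/40, 1/4 · 1/10 = 1/40, 3/8 · 0 = 0, 1/4 · 0 = 0; summing to 1/20.
Normalising, the posterior is P(r = 1 | data) = 1/2, P(r = 2 | data) = 1/2, P(r = 3 | data) = 0, P(r = 4 | data) = 0.
The predictive probability is P(green next | data) = (0)(1/2) + (1)(1/2) = 1/2.

0.5000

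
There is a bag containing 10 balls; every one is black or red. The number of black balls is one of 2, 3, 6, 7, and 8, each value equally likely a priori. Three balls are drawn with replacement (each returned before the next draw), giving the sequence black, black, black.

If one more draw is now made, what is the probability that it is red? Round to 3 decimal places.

0.287

Compute the likelihood of the observed sequence for each case: P(data | r = 2) = (2/10)(2/10)(2/10) = 0.008; P(data | r = 3) = (3/10)(3/10)(3/10) = 0.027; P(data | r = 6) = (6/10)(6/10)(6/10) = 0.216; P(data | r = 7) = (7/10)(7/10)(7/10) = 0.343; P(data | r = 8) = (8/10)(8/10)(8/10) = 0.512.
The prior-weighted likelihoods are 1/5 · 0.008 = 0.0016, 1/5 · 0.027 = 0.0054, 1/5 · 0.216 = 0.0432, 1/5 · 0.343 = 0.0686, 1/5 · 0.512 = 0.1024; with total 0.2212.
The posterior is then P(r = 2 | data) = 0.0072333, P(r = 3 | data) = 0.024412, P(r = 6 | data) = 0.1953, P(r = 7 | data) = 0.31013, P(r = 8 | data) = 0.46293.
The predictive probability is P(red next | data) = (4/5)(0.0072333) + (7/10)(0.024412) + (2/5)(0.1953) + (3/10)(0.31013) + (1/5)(0.46293) = 0.28662.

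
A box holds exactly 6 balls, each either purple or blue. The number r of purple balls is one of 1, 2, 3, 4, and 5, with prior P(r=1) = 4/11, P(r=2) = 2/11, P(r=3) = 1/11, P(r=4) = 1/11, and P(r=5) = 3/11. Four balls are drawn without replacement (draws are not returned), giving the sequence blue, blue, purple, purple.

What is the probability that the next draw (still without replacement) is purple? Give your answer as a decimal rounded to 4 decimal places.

For each hypothesis, P(data | H) works out to: P(data | r = 1) = (5/6)(4/5)(1/4)(0/3) = 0; P(data | r = 2) = (4/6)(3/5)(2/4)(1/3) = 1/15; P(data | r = 3) = (3/6)(2/5)(3/4)(2/3) = 1/10; P(data | r = 4) = (2/6)(1/5)(4/4)(3/3) = 1/15; P(data | r = 5) = (1/6)(0/5) = 0.
The prior-weighted likelihoods are 4/11 · 0 = 0, 2/11 · 1/15 = 2/165, 1/11 · 1/10 = 1/110, 1/11 · 1/15 = 1/165, 3/11 · 0 = 0; these sum to 3/110.
Dividing through by the total gives posterior P(r = 1 | data) = 0, P(r = 2 | data) = 4/9, P(r = 3 | data) = 1/3, P(r = 4 | data) = 2/9, P(r = 5 | data) = 0.
Averaging over the posterior, P(purple next | data) = (0)(4/9) + (1/2)(1/3) + (1)(2/9) = 7/18.

0.3889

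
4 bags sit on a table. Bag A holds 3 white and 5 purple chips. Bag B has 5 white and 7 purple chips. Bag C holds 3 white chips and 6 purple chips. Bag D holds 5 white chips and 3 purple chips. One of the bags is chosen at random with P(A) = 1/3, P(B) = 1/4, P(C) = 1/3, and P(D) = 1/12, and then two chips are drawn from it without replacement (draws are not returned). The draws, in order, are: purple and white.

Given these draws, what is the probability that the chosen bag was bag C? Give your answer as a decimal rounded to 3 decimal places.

0.319

Compute the likelihood of the observed sequence for each case: P(data | bag A) = (5/8)(3/7) = 0.26786; P(data | bag B) = (7/12)(5/11) = 0.26515; P(data | bag C) = (6/9)(3/8) = 0.25; P(data | bag D) = (3/8)(5/7) = 0.26786.
The prior-weighted likelihoods are 1/3 · 0.26786 = 0.089286, 1/4 · 0.26515 = 0.066288, 1/3 · 0.25 = 0.083333, 1/12 · 0.26786 = 0.022321; summing to 0.26123.
Hence P(bag C | data) = (0.083333) / (0.26123) = 0.31901.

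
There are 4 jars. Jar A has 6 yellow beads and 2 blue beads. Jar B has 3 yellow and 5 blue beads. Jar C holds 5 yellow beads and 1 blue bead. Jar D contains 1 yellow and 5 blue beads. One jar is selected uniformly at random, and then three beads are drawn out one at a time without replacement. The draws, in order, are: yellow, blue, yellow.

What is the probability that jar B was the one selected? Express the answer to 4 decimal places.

0.2055

For each hypothesis, P(data | H) works out to: P(data | jar A) = (6/8)(2/7)(5/6) = 5/28; P(data | jar B) = (3/8)(5/7)(2/6) = 5/56; P(data | jar C) = (5/6)(1/5)(4/4) = 1/6; P(data | jar D) = (1/6)(5/5)(0/4) = 0.
Weighting by the prior gives 1/4 · 5/28 = 5/112, 1/4 · 5/56 = 5/224, 1/4 · 1/6 = 1/24, 1/4 · 0 = 0; summing to 73/672.
Therefore the posterior P(jar B | data) = (5/224) / (73/672) = 15/73.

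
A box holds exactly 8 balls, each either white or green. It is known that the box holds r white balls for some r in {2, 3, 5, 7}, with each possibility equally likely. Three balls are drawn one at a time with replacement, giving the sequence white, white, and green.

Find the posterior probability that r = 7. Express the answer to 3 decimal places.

Under each hypothesis, the probability of the observed sequence is: P(data | r = 2) = (2/8)(2/8)(6/8) = 0.046875; P(data | r = 3) = (3/8)(3/8)(5/8) = 0.087891; P(data | r = 5) = (5/8)(5/8)(3/8) = 0.14648; P(data | r = 7) = (7/8)(7/8)(1/8) = 0.095703.
Multiplying each by its prior: 1/4 · 0.046875 = 0.011719, 1/4 · 0.087891 = 0.021973, 1/4 · 0.14648 = 0.036621, 1/4 · 0.095703 = 0.023926; these sum to 0.094238.
By Bayes' rule, P(r = 7 | data) = (0.023926) / (0.094238) = 0.25389.

0.254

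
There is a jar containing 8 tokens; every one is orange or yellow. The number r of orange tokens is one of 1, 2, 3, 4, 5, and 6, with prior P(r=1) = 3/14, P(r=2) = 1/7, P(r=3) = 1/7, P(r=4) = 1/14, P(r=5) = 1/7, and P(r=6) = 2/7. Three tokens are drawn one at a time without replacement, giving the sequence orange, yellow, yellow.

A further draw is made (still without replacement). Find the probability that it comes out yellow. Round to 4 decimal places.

The likelihood of the observed sequence under each hypothesis: P(data | r = 1) = (1/8)(7/7)(6/6) = 1/8; P(data | r = 2) = (2/8)(6/7)(5/6) = 5/28; P(data | r = 3) = (3/8)(5/7)(4/6) = 5/28; P(data | r = 4) = (4/8)(4/7)(3/6) = 1/7; P(data | r = 5) = (5/8)(3/7)(2/6) = 5/56; P(data | r = 6) = (6/8)(2/7)(1/6) = 1/28.
Multiplying each by its prior: 3/14 · 1/8 = 3/112, 1/7 · 5/28 = 5/196, 1/7 · 5/28 = 5/196, 1/14 · 1/7 = 1/98, 1/7 · 5/56 = 5/392, 2/7 · 1/28 = 1/98; summing to 87/784.
Dividing through by the total gives posterior P(r = 1 | data) = 7/29, P(r = 2 | data) = 20/87, P(r = 3 | data) = 20/87, P(r = 4 | data) = 8/87, P(r = 5 | data) = 10/87, P(r = 6 | data) = 8/87.
The predictive probability is P(yellow next | data) = (1)(7/29) + (4/5)(20/87) + (3/5)(20/87) + (2/5)(8/87) + (1/5)(10/87) + (0)(8/87) = 271/435.

0.6230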